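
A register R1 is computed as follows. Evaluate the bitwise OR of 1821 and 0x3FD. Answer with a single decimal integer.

1821 = 11100011101
0x3FD = 01111111101
 OR → 11111111101 = 2045

2045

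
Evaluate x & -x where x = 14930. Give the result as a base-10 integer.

x = 11101001010010 = 14930
-x (two's complement) = …00010110101110
AND   = 00000000000010 = 2
(x & -x isolates the lowest set bit of x.)

2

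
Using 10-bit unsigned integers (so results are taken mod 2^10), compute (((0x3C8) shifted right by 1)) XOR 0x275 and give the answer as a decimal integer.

913

0x3C8 = 1111001000
→ shifted right by 1 → 0111100100 = 484
0x275 = 1001110101
→ XOR → 1110010001 = 913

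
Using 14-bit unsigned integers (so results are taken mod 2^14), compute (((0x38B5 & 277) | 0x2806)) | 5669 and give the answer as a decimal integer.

15927

0x38B5 = 11100010110101
277 = 00000100010101
→ & → 00000000010101 = 21
0x2806 = 10100000000110
→ | → 10100000010111 = 10263
5669 = 01011000100101
→ | → 11111000110111 = 15927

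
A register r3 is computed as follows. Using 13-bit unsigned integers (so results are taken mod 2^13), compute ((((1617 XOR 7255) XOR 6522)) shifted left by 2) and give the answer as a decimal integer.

3568

1617 = 0011001010001
7255 = 1110001010111
→ XOR → 1101000000110 = 6662
6522 = 1100101111010
→ XOR → 0001101111100 = 892
→ shifted left by 2 (mod 2^13) → 0110111110000 = 3568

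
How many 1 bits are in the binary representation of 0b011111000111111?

n = 11111000111111
Count the 1s: 1 + 1 + 1 + 1 + 1 + 1 + 1 + 1 + 1 + 1 + 1 = 11

11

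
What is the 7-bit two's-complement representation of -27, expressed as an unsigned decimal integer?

101

27 in 7 bits: 0011011
Invert: 1100100
Add 1:  1100101 = 101
(Check: 2^7 - 27 = 128 - 27 = 101.)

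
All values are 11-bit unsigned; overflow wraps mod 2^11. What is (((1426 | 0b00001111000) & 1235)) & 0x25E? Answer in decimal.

82

1426 = 10110010010
0b00001111000 = 00001111000
→ | → 10111111010 = 1530
1235 = 10011010011
→ & → 10011010010 = 1234
0x25E = 01001011110
→ & → 00001010010 = 82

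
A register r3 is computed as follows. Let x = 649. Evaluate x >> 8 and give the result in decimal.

2

649 = 1010001001
shift right by 8 → 0000000010 = 2
(equivalently, floor(649 / 256))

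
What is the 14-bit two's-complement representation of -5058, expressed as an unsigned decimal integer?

5058 in 14 bits: 01001111000010
Invert: 10110000111101
Add 1:  10110000111110 = 11326
(Check: 2^14 - 5058 = 16384 - 5058 = 11326.)

11326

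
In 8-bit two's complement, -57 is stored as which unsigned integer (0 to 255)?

199

57 in 8 bits: 00111001
Invert: 11000110
Add 1:  11000111 = 199
(Check: 2^8 - 57 = 256 - 57 = 199.)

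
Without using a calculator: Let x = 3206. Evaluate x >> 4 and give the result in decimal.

200

3206 = 110010000110
shift right by 4 → 000011001000 = 200
(equivalently, floor(3206 / 16))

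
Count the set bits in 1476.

5

1476 = 10111000100
Count the 1s: 1 + 1 + 1 + 1 + 1 = 5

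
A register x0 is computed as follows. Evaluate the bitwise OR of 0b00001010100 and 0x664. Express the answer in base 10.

a = 00001010100
0x664 = 11001100100
 OR → 11001110100 = 1652

1652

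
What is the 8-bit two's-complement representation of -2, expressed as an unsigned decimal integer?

2 in 8 bits: 00000010
Invert: 11111101
Add 1:  11111110 = 254
(Check: 2^8 - 2 = 256 - 2 = 254.)

254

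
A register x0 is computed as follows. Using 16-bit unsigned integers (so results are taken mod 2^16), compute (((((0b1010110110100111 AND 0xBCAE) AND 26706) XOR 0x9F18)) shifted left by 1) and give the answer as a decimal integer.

0b1010110110100111 = 1010110110100111
0xBCAE = 1011110010101110
→ AND → 1010110010100110 = 44198
26706 = 0110100001010010
→ AND → 0010100000000010 = 10242
0x9F18 = 1001111100011000
→ XOR → 1011011100011010 = 46874
→ shifted left by 1 (mod 2^16) → 0110111000110100 = 28212

28212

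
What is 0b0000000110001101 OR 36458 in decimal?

a = 0000000110001101
36458 = 1000111001101010
 OR → 1000111111101111 = 36847

36847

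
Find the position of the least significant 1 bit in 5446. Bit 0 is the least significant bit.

5446 = 1010101000110
Trailing zeros: 1, so the lowest set bit is bit 1 (value 2).

1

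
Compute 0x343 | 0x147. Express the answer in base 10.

0x343 = 1101000011
0x147 = 0101000111
 OR → 1101000111 = 839

839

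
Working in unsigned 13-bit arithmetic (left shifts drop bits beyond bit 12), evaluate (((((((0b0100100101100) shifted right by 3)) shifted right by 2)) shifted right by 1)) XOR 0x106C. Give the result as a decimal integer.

0b0100100101100 = 0100100101100
→ shifted right by 3 → 0000100100101 = 293
→ shifted right by 2 → 0000001001001 = 73
→ shifted right by 1 → 0000000100100 = 36
0x106C = 1000001101100
→ XOR → 1000001001000 = 4168

4168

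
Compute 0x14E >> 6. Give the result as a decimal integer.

0x14E = 101001110
shift right by 6 → 000000101 = 5
(equivalently, floor(334 / 64))

5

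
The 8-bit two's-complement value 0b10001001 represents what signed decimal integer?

pattern = 10001001 (MSB is 1 ⇒ negative)
Invert: 01110110, add 1 → 01110111 = 119, so the value is -119.
(Equivalently: 137 - 2^8 = 137 - 256 = -119.)

-119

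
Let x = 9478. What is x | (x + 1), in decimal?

9479

x = 10010100000110 = 9478
x + 1 = 10010100000111
OR    = 10010100000111 = 9479
(x | (x + 1) sets the lowest cleared bit.)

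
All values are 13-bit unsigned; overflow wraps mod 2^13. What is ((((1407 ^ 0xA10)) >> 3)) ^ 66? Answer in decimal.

431

1407 = 0010101111111
0xA10 = 0101000010000
→ ^ → 0111101101111 = 3951
→ >> 3 → 0000111101101 = 493
66 = 0000001000010
→ ^ → 0000110101111 = 431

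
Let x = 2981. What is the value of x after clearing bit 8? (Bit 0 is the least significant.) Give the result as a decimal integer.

x = 101110100101
bit 8 is currently 1; clear it via x & ~(1 << 8) = x & ~256
→ 101010100101 = 2725

2725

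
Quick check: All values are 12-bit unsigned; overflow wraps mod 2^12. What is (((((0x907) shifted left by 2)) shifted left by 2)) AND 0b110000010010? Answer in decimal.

0x907 = 100100000111
→ shifted left by 2 (mod 2^12) → 010000011100 = 1052
→ shifted left by 2 (mod 2^12) → 000001110000 = 112
0b110000010010 = 110000010010
→ AND → 000000010000 = 16

16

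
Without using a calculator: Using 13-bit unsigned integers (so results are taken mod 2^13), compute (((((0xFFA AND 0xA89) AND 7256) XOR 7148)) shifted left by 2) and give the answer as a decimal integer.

3984

0xFFA = 0111111111010
0xA89 = 0101010001001
→ AND → 0101010001000 = 2696
7256 = 1110001011000
→ AND → 0100000001000 = 2056
7148 = 1101111101100
→ XOR → 1001111100100 = 5092
→ shifted left by 2 (mod 2^13) → 0111110010000 = 3984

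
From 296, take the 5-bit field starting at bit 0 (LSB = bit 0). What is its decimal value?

v = 100101000
Shift right by 0: 100101000
Mask low 5 bits: 01000 = 8

8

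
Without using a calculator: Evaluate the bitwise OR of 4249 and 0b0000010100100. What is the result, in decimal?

4249 = 1000010011001
b = 0000010100100
 OR → 1000010111101 = 4285

4285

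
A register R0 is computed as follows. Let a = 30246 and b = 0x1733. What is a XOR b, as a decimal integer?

24853

30246 = 111011000100110
0x1733 = 001011100110011
XOR → 110000100010101 = 24853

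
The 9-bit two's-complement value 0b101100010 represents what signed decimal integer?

pattern = 101100010 (MSB is 1 ⇒ negative)
Invert: 010011101, add 1 → 010011110 = 158, so the value is -158.
(Equivalently: 354 - 2^9 = 354 - 512 = -158.)

-158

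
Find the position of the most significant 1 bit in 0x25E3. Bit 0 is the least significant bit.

0x25E3 = 10010111100011
The topmost 1 is at position 13 (since 2^13 = 8192 ≤ 9699 < 16384).

13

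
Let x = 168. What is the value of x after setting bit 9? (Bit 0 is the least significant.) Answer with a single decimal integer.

680

x = 0010101000
bit 9 is currently 0; set it via x | (1 << 9) = x | 512
→ 1010101000 = 680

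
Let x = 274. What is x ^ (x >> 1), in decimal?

x = 100010010 = 274
x>>1 = 010001001
XOR  = 110011011 = 411
(x ^ (x >> 1) gives the standard binary-reflected Gray code of x.)

411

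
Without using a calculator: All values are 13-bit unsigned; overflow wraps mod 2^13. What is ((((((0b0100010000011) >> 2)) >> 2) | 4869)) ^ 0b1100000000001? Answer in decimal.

0b0100010000011 = 0100010000011
→ >> 2 → 0001000100000 = 544
→ >> 2 → 0000010001000 = 136
4869 = 1001100000101
→ | → 1001110001101 = 5005
0b1100000000001 = 1100000000001
→ ^ → 0101110001100 = 2956

2956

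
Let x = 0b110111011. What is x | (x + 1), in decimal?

x = 110111011 = 443
x + 1 = 110111100
OR    = 110111111 = 447
(x | (x + 1) sets the lowest cleared bit.)

447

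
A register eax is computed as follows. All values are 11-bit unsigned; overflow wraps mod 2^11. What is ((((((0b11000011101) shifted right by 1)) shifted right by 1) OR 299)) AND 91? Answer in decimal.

0b11000011101 = 11000011101
→ shifted right by 1 → 01100001110 = 782
→ shifted right by 1 → 00110000111 = 391
299 = 00100101011
→ OR → 00110101111 = 431
91 = 00001011011
→ AND → 00000001011 = 11

11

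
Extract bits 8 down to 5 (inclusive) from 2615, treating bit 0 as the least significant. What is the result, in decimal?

v = 00101000110111
Shift right by 5: 001010001
Mask low 4 bits: 0001 = 1

1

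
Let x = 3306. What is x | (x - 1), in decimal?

x = 110011101010 = 3306
x - 1 = 110011101001
OR    = 110011101011 = 3307
(x | (x - 1) sets all bits below the lowest set bit.)

3307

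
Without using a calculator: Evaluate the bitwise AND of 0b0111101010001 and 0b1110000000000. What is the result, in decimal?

a = 0111101010001
b = 1110000000000
AND → 0110000000000 = 3072

3072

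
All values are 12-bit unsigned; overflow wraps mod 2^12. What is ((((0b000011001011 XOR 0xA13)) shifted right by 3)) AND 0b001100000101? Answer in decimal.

257

0b000011001011 = 000011001011
0xA13 = 101000010011
→ XOR → 101011011000 = 2776
→ shifted right by 3 → 000101011011 = 347
0b001100000101 = 001100000101
→ AND → 000100000001 = 257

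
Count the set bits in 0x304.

3

0x304 = 1100000100
Count the 1s: 1 + 1 + 1 = 3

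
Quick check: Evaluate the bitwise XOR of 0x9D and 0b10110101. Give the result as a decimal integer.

0x9D = 10011101
b = 10110101
XOR → 00101000 = 40

40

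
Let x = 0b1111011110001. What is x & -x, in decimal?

x = 1111011110001 = 7921
-x (two's complement) = …0000100001111
AND   = 0000000000001 = 1
(x & -x isolates the lowest set bit of x.)

1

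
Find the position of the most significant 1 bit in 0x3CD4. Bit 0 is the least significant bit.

13

0x3CD4 = 11110011010100
The topmost 1 is at position 13 (since 2^13 = 8192 ≤ 15572 < 16384).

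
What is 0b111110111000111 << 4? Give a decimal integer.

x = 0000111110111000111
shift left by 4 → 1111101110001110000 = 515184
(equivalently, 32199 × 2^4 = 32199 × 16)

515184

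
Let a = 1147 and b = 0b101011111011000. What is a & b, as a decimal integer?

1112

1147 = 000010001111011
b = 101011111011000
AND → 000010001011000 = 1112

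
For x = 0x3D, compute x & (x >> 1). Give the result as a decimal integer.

x = 111101 = 61
x>>1 = 011110
AND  = 011100 = 28
(x & (x >> 1) has a 1 wherever x has two consecutive 1 bits.)

28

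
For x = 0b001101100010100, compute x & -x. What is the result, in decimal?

x = 1101100010100 = 6932
-x (two's complement) = …0010011101100
AND   = 0000000000100 = 4
(x & -x isolates the lowest set bit of x.)

4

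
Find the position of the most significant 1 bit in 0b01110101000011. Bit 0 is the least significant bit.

12

0b01110101000011 = 1110101000011
The topmost 1 is at position 12 (since 2^12 = 4096 ≤ 7491 < 8192).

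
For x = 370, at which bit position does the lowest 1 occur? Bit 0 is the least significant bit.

370 = 101110010
Trailing zeros: 1, so the lowest set bit is bit 1 (value 2).

1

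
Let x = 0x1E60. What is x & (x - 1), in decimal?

7744

x = 1111001100000 = 7776
x - 1 = 1111001011111
AND   = 1111001000000 = 7744
(x & (x - 1) clears the lowest set bit of x.)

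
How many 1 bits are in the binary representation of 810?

810 = 1100101010
Count the 1s: 1 + 1 + 1 + 1 + 1 = 5

5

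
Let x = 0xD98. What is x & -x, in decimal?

8

x = 110110011000 = 3480
-x (two's complement) = …001001101000
AND   = 000000001000 = 8
(x & -x isolates the lowest set bit of x.)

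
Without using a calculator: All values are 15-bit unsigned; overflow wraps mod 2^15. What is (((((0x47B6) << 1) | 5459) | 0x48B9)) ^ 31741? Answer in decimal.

9218

0x47B6 = 100011110110110
→ << 1 (mod 2^15) → 000111101101100 = 3948
5459 = 001010101010011
→ | → 001111101111111 = 8063
0x48B9 = 100100010111001
→ | → 101111111111111 = 24575
31741 = 111101111111101
→ ^ → 010010000000010 = 9218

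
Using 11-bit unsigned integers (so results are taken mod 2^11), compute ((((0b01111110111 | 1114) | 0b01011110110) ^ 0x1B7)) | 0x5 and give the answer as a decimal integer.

1613

0b01111110111 = 01111110111
1114 = 10001011010
→ | → 11111111111 = 2047
0b01011110110 = 01011110110
→ | → 11111111111 = 2047
0x1B7 = 00110110111
→ ^ → 11001001000 = 1608
0x5 = 00000000101
→ | → 11001001101 = 1613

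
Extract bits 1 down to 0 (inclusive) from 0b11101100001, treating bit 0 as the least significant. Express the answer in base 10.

1

v = 11101100001
Shift right by 0: 11101100001
Mask low 2 bits: 01 = 1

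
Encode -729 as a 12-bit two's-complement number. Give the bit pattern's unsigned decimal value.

729 in 12 bits: 001011011001
Invert: 110100100110
Add 1:  110100100111 = 3367
(Check: 2^12 - 729 = 4096 - 729 = 3367.)

3367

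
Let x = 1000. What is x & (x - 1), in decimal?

x = 1111101000 = 1000
x - 1 = 1111100111
AND   = 1111100000 = 992
(x & (x - 1) clears the lowest set bit of x.)

992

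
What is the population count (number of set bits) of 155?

155 = 10011011
Count the 1s: 1 + 1 + 1 + 1 + 1 = 5

5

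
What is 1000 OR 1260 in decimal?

2028

1000 = 01111101000
1260 = 10011101100
 OR → 11111101100 = 2028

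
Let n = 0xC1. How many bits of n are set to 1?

3

0xC1 = 11000001
Count the 1s: 1 + 1 + 1 = 3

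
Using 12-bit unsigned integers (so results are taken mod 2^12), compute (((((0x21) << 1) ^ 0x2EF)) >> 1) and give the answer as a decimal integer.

342

0x21 = 000000100001
→ << 1 (mod 2^12) → 000001000010 = 66
0x2EF = 001011101111
→ ^ → 001010101101 = 685
→ >> 1 → 000101010110 = 342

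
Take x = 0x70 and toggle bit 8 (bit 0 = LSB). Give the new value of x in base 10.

368

x = 0000001110000
bit 8 is currently 0; toggle it via x ^ (1 << 8) = x ^ 256
→ 0000101110000 = 368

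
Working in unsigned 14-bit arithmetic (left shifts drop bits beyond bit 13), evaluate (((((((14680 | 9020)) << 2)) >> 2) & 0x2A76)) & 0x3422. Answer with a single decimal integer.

32

14680 = 11100101011000
9020 = 10001100111100
→ | → 11101101111100 = 15228
→ << 2 (mod 2^14) → 10110111110000 = 11760
→ >> 2 → 00101101111100 = 2940
0x2A76 = 10101001110110
→ & → 00101001110100 = 2676
0x3422 = 11010000100010
→ & → 00000000100000 = 32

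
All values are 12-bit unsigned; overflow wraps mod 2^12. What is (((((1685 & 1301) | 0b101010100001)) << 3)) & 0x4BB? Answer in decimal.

1685 = 011010010101
1301 = 010100010101
→ & → 010000010101 = 1045
0b101010100001 = 101010100001
→ | → 111010110101 = 3765
→ << 3 (mod 2^12) → 010110101000 = 1448
0x4BB = 010010111011
→ & → 010010101000 = 1192

1192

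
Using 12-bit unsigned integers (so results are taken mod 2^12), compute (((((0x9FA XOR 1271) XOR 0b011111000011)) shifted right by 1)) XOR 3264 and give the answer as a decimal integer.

2471

0x9FA = 100111111010
1271 = 010011110111
→ XOR → 110100001101 = 3341
0b011111000011 = 011111000011
→ XOR → 101011001110 = 2766
→ shifted right by 1 → 010101100111 = 1383
3264 = 110011000000
→ XOR → 100110100111 = 2471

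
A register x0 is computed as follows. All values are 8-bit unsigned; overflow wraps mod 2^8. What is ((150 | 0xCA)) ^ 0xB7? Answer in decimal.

150 = 10010110
0xCA = 11001010
→ | → 11011110 = 222
0xB7 = 10110111
→ ^ → 01101001 = 105

105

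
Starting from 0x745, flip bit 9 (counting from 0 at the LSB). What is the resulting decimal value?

1349

x = 011101000101
bit 9 is currently 1; toggle it via x ^ (1 << 9) = x ^ 512
→ 010101000101 = 1349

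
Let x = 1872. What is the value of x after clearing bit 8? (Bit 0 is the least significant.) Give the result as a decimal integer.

x = 11101010000
bit 8 is currently 1; clear it via x & ~(1 << 8) = x & ~256
→ 11001010000 = 1616

1616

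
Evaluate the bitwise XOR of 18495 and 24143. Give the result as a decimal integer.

18495 = 100100000111111
24143 = 101111001001111
XOR → 001011001110000 = 5744

5744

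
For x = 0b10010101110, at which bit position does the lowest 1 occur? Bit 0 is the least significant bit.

0b10010101110 = 10010101110
Trailing zeros: 1, so the lowest set bit is bit 1 (value 2).

1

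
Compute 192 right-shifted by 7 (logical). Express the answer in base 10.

192 = 11000000
shift right by 7 → 00000001 = 1
(equivalently, floor(192 / 128))

1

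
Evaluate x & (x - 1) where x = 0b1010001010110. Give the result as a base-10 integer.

x = 1010001010110 = 5206
x - 1 = 1010001010101
AND   = 1010001010100 = 5204
(x & (x - 1) clears the lowest set bit of x.)

5204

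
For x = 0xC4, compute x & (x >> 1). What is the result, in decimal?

x = 11000100 = 196
x>>1 = 01100010
AND  = 01000000 = 64
(x & (x >> 1) has a 1 wherever x has two consecutive 1 bits.)

64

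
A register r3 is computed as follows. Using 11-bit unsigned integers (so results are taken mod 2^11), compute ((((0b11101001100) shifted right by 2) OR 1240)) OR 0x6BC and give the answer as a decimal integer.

0b11101001100 = 11101001100
→ shifted right by 2 → 00111010011 = 467
1240 = 10011011000
→ OR → 10111011011 = 1499
0x6BC = 11010111100
→ OR → 11111111111 = 2047

2047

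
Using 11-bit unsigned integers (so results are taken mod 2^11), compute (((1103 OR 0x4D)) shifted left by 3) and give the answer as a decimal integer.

632

1103 = 10001001111
0x4D = 00001001101
→ OR → 10001001111 = 1103
→ shifted left by 3 (mod 2^11) → 01001111000 = 632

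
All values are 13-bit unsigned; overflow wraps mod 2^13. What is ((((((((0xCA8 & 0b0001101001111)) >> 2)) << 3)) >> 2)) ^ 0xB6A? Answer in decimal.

2926

0xCA8 = 0110010101000
0b0001101001111 = 0001101001111
→ & → 0000000001000 = 8
→ >> 2 → 0000000000010 = 2
→ << 3 (mod 2^13) → 0000000010000 = 16
→ >> 2 → 0000000000100 = 4
0xB6A = 0101101101010
→ ^ → 0101101101110 = 2926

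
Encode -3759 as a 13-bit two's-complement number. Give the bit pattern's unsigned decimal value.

3759 in 13 bits: 0111010101111
Invert: 1000101010000
Add 1:  1000101010001 = 4433
(Check: 2^13 - 3759 = 8192 - 3759 = 4433.)

4433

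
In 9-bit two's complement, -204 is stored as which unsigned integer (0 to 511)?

204 in 9 bits: 011001100
Invert: 100110011
Add 1:  100110100 = 308
(Check: 2^9 - 204 = 512 - 204 = 308.)

308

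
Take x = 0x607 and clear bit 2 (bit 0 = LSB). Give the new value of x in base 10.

1539

x = 11000000111
bit 2 is currently 1; clear it via x & ~(1 << 2) = x & ~4
→ 11000000011 = 1539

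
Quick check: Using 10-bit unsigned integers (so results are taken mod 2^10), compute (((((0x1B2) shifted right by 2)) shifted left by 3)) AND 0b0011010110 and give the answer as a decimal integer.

0x1B2 = 0110110010
→ shifted right by 2 → 0001101100 = 108
→ shifted left by 3 (mod 2^10) → 1101100000 = 864
0b0011010110 = 0011010110
→ AND → 0001000000 = 64

64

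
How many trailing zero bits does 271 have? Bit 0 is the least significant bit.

0

271 = 100001111
Trailing zeros: 0, so the lowest set bit is bit 0 (value 1).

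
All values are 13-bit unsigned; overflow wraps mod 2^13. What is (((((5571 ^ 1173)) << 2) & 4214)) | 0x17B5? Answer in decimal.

6133

5571 = 1010111000011
1173 = 0010010010101
→ ^ → 1000101010110 = 4438
→ << 2 (mod 2^13) → 0010101011000 = 1368
4214 = 1000001110110
→ & → 0000001010000 = 80
0x17B5 = 1011110110101
→ | → 1011111110101 = 6133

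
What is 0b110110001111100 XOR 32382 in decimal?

a = 110110001111100
32382 = 111111001111110
XOR → 001001000000010 = 4610

4610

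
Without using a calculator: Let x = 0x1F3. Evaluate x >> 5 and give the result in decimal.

15

0x1F3 = 111110011
shift right by 5 → 000001111 = 15
(equivalently, floor(499 / 32))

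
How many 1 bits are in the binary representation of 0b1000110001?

n = 1000110001
Count the 1s: 1 + 1 + 1 + 1 = 4

4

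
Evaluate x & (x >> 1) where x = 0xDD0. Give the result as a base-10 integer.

x = 110111010000 = 3536
x>>1 = 011011101000
AND  = 010011000000 = 1216
(x & (x >> 1) has a 1 wherever x has two consecutive 1 bits.)

1216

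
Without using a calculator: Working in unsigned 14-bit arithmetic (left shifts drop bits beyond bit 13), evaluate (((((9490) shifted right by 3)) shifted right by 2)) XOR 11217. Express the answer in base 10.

9490 = 10010100010010
→ shifted right by 3 → 00010010100010 = 1186
→ shifted right by 2 → 00000100101000 = 296
11217 = 10101111010001
→ XOR → 10101011111001 = 11001

11001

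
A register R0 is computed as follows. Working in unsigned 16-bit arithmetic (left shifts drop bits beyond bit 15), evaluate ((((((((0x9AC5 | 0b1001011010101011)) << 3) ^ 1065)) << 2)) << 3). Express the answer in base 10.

0x9AC5 = 1001101011000101
0b1001011010101011 = 1001011010101011
→ | → 1001111011101111 = 40687
→ << 3 (mod 2^16) → 1111011101111000 = 63352
1065 = 0000010000101001
→ ^ → 1111001101010001 = 62289
→ << 2 (mod 2^16) → 1100110101000100 = 52548
→ << 3 (mod 2^16) → 0110101000100000 = 27168

27168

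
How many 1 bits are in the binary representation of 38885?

10

38885 = 1001011111100101
Count the 1s: 1 + 1 + 1 + 1 + 1 + 1 + 1 + 1 + 1 + 1 = 10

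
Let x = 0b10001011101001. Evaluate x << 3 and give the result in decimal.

71496

x = 00010001011101001
shift left by 3 → 10001011101001000 = 71496
(equivalently, 8937 × 2^3 = 8937 × 8)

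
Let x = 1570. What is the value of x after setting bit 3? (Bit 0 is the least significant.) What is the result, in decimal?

1578

x = 0011000100010
bit 3 is currently 0; set it via x | (1 << 3) = x | 8
→ 0011000101010 = 1578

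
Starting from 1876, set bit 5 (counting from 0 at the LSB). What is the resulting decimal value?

1908

x = 0011101010100
bit 5 is currently 0; set it via x | (1 << 5) = x | 32
→ 0011101110100 = 1908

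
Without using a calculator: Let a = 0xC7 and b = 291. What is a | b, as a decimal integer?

0xC7 = 011000111
291 = 100100011
 OR → 111100111 = 487

487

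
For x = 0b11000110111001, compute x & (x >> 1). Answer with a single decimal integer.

4248

x = 11000110111001 = 12729
x>>1 = 01100011011100
AND  = 01000010011000 = 4248
(x & (x >> 1) has a 1 wherever x has two consecutive 1 bits.)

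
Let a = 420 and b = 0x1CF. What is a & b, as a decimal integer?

388

420 = 110100100
0x1CF = 111001111
AND → 110000100 = 388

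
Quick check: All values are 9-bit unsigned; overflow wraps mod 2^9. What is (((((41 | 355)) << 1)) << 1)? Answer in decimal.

41 = 000101001
355 = 101100011
→ | → 101101011 = 363
→ << 1 (mod 2^9) → 011010110 = 214
→ << 1 (mod 2^9) → 110101100 = 428

428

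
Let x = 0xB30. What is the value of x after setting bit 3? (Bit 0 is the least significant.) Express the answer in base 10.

2872

x = 101100110000
bit 3 is currently 0; set it via x | (1 << 3) = x | 8
→ 101100111000 = 2872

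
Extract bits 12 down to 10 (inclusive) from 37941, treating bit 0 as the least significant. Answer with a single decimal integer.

v = 1001010000110101
Shift right by 10: 100101
Mask low 3 bits: 101 = 5

5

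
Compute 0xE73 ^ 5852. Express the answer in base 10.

0xE73 = 0111001110011
5852 = 1011011011100
XOR → 1100010101111 = 6319

6319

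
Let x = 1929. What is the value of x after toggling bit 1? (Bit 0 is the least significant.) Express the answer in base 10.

1931

x = 00011110001001
bit 1 is currently 0; toggle it via x ^ (1 << 1) = x ^ 2
→ 00011110001011 = 1931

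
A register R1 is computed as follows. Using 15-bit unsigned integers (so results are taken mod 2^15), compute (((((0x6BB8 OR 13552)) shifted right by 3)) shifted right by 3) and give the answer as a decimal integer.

511

0x6BB8 = 110101110111000
13552 = 011010011110000
→ OR → 111111111111000 = 32760
→ shifted right by 3 → 000111111111111 = 4095
→ shifted right by 3 → 000000111111111 = 511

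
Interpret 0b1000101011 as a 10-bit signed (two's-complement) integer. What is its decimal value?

pattern = 1000101011 (MSB is 1 ⇒ negative)
Invert: 0111010100, add 1 → 0111010101 = 469, so the value is -469.
(Equivalently: 555 - 2^10 = 555 - 1024 = -469.)

-469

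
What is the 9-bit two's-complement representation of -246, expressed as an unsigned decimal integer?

246 in 9 bits: 011110110
Invert: 100001001
Add 1:  100001010 = 266
(Check: 2^9 - 246 = 512 - 246 = 266.)

266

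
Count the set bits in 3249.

6

3249 = 110010110001
Count the 1s: 1 + 1 + 1 + 1 + 1 + 1 = 6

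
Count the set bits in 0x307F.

9

0x307F = 11000001111111
Count the 1s: 1 + 1 + 1 + 1 + 1 + 1 + 1 + 1 + 1 = 9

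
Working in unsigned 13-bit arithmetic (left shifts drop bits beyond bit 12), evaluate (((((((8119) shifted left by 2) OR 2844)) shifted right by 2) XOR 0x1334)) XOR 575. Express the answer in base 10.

8119 = 1111110110111
→ shifted left by 2 (mod 2^13) → 1111011011100 = 7900
2844 = 0101100011100
→ OR → 1111111011100 = 8156
→ shifted right by 2 → 0011111110111 = 2039
0x1334 = 1001100110100
→ XOR → 1010011000011 = 5315
575 = 0001000111111
→ XOR → 1011011111100 = 5884

5884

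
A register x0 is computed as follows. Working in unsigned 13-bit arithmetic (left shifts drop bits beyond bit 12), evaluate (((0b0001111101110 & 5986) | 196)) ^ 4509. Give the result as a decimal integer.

0b0001111101110 = 0001111101110
5986 = 1011101100010
→ & → 0001101100010 = 866
196 = 0000011000100
→ | → 0001111100110 = 998
4509 = 1000110011101
→ ^ → 1001001111011 = 4731

4731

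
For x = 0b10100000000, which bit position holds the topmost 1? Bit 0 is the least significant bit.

10

0b10100000000 = 10100000000
The topmost 1 is at position 10 (since 2^10 = 1024 ≤ 1280 < 2048).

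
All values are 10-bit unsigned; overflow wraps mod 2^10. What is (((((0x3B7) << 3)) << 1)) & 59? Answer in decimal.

0x3B7 = 1110110111
→ << 3 (mod 2^10) → 0110111000 = 440
→ << 1 (mod 2^10) → 1101110000 = 880
59 = 0000111011
→ & → 0000110000 = 48

48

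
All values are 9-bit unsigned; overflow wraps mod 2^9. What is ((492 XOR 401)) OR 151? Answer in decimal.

255

492 = 111101100
401 = 110010001
→ XOR → 001111101 = 125
151 = 010010111
→ OR → 011111111 = 255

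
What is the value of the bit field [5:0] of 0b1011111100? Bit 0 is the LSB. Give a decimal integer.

60

v = 1011111100
Shift right by 0: 1011111100
Mask low 6 bits: 111100 = 60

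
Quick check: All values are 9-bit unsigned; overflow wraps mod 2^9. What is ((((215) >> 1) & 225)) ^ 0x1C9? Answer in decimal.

215 = 011010111
→ >> 1 → 001101011 = 107
225 = 011100001
→ & → 001100001 = 97
0x1C9 = 111001001
→ ^ → 110101000 = 424

424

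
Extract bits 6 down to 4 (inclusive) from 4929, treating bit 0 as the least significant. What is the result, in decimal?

4

v = 1001101000001
Shift right by 4: 100110100
Mask low 3 bits: 100 = 4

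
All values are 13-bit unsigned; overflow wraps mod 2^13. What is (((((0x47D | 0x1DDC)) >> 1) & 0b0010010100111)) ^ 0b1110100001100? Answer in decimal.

0x47D = 0010001111101
0x1DDC = 1110111011100
→ | → 1110111111101 = 7677
→ >> 1 → 0111011111110 = 3838
0b0010010100111 = 0010010100111
→ & → 0010010100110 = 1190
0b1110100001100 = 1110100001100
→ ^ → 1100110101010 = 6570

6570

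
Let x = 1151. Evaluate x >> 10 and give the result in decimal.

1

1151 = 10001111111
shift right by 10 → 00000000001 = 1
(equivalently, floor(1151 / 1024))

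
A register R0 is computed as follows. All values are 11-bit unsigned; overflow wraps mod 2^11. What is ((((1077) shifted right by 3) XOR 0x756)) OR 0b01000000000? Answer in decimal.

2000

1077 = 10000110101
→ shifted right by 3 → 00010000110 = 134
0x756 = 11101010110
→ XOR → 11111010000 = 2000
0b01000000000 = 01000000000
→ OR → 11111010000 = 2000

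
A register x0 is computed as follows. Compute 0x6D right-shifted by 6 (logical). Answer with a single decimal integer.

1

0x6D = 1101101
shift right by 6 → 0000001 = 1
(equivalently, floor(109 / 64))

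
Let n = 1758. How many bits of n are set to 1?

8

1758 = 11011011110
Count the 1s: 1 + 1 + 1 + 1 + 1 + 1 + 1 + 1 = 8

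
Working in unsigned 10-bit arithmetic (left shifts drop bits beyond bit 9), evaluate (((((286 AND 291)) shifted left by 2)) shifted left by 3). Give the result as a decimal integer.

286 = 0100011110
291 = 0100100011
→ AND → 0100000010 = 258
→ shifted left by 2 (mod 2^10) → 0000001000 = 8
→ shifted left by 3 (mod 2^10) → 0001000000 = 64

64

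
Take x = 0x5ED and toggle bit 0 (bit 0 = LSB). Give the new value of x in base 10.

1516

x = 010111101101
bit 0 is currently 1; toggle it via x ^ (1 << 0) = x ^ 1
→ 010111101100 = 1516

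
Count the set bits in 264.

2

264 = 100001000
Count the 1s: 1 + 1 = 2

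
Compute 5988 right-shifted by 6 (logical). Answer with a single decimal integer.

93

5988 = 1011101100100
shift right by 6 → 0000001011101 = 93
(equivalently, floor(5988 / 64))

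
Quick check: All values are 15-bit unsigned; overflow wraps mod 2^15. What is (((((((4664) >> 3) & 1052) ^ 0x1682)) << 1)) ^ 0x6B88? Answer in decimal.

18052

4664 = 001001000111000
→ >> 3 → 000001001000111 = 583
1052 = 000010000011100
→ & → 000000000000100 = 4
0x1682 = 001011010000010
→ ^ → 001011010000110 = 5766
→ << 1 (mod 2^15) → 010110100001100 = 11532
0x6B88 = 110101110001000
→ ^ → 100011010000100 = 18052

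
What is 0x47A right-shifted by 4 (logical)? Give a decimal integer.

71

0x47A = 10001111010
shift right by 4 → 00001000111 = 71
(equivalently, floor(1146 / 16))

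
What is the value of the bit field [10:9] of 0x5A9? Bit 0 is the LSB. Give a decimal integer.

2

v = 010110101001
Shift right by 9: 010
Mask low 2 bits: 10 = 2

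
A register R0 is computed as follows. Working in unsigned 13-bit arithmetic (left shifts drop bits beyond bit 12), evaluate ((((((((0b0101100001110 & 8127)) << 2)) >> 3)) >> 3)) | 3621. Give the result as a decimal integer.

0b0101100001110 = 0101100001110
8127 = 1111110111111
→ & → 0101100001110 = 2830
→ << 2 (mod 2^13) → 0110000111000 = 3128
→ >> 3 → 0000110000111 = 391
→ >> 3 → 0000000110000 = 48
3621 = 0111000100101
→ | → 0111000110101 = 3637

3637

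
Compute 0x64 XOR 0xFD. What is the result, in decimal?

0x64 = 01100100
0xFD = 11111101
XOR → 10011001 = 153

153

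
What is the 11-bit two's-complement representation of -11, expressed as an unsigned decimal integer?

11 in 11 bits: 00000001011
Invert: 11111110100
Add 1:  11111110101 = 2037
(Check: 2^11 - 11 = 2048 - 11 = 2037.)

2037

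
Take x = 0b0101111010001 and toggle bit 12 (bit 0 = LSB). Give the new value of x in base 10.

x = 0101111010001
bit 12 is currently 0; toggle it via x ^ (1 << 12) = x ^ 4096
→ 1101111010001 = 7121

7121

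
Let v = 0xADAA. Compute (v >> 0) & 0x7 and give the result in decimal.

v = 1010110110101010
Shift right by 0: 1010110110101010
Mask low 3 bits: 010 = 2

2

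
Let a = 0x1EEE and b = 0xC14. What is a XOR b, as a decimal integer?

4858

0x1EEE = 1111011101110
0xC14 = 0110000010100
XOR → 1001011111010 = 4858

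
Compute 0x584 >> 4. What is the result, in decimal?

88

0x584 = 10110000100
shift right by 4 → 00001011000 = 88
(equivalently, floor(1412 / 16))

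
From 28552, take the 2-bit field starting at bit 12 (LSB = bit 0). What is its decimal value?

v = 110111110001000
Shift right by 12: 110
Mask low 2 bits: 10 = 2

2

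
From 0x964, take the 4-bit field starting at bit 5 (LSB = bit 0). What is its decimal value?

11

v = 0000100101100100
Shift right by 5: 00001001011
Mask low 4 bits: 1011 = 11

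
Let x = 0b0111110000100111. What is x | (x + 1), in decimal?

x = 111110000100111 = 31783
x + 1 = 111110000101000
OR    = 111110000101111 = 31791
(x | (x + 1) sets the lowest cleared bit.)

31791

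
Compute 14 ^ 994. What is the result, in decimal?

1004

14 = 0000001110
994 = 1111100010
XOR → 1111101100 = 1004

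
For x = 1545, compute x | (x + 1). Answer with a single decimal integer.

1547

x = 11000001001 = 1545
x + 1 = 11000001010
OR    = 11000001011 = 1547
(x | (x + 1) sets the lowest cleared bit.)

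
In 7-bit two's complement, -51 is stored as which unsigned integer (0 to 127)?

51 in 7 bits: 0110011
Invert: 1001100
Add 1:  1001101 = 77
(Check: 2^7 - 51 = 128 - 51 = 77.)

77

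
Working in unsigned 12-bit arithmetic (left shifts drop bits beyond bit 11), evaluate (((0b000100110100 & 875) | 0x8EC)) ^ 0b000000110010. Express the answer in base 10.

2526

0b000100110100 = 000100110100
875 = 001101101011
→ & → 000100100000 = 288
0x8EC = 100011101100
→ | → 100111101100 = 2540
0b000000110010 = 000000110010
→ ^ → 100111011110 = 2526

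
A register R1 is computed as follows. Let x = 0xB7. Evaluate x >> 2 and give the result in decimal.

0xB7 = 10110111
shift right by 2 → 00101101 = 45
(equivalently, floor(183 / 4))

45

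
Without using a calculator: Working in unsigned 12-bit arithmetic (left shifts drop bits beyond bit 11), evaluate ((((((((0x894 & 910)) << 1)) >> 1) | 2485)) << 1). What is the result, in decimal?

0x894 = 100010010100
910 = 001110001110
→ & → 000010000100 = 132
→ << 1 (mod 2^12) → 000100001000 = 264
→ >> 1 → 000010000100 = 132
2485 = 100110110101
→ | → 100110110101 = 2485
→ << 1 (mod 2^12) → 001101101010 = 874

874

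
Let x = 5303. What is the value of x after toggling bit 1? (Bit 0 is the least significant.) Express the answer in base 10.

x = 1010010110111
bit 1 is currently 1; toggle it via x ^ (1 << 1) = x ^ 2
→ 1010010110101 = 5301

5301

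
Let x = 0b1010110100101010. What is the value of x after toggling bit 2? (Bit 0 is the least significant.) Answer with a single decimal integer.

x = 1010110100101010
bit 2 is currently 0; toggle it via x ^ (1 << 2) = x ^ 4
→ 1010110100101110 = 44334

44334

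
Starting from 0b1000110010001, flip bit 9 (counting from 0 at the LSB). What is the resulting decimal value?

5009

x = 1000110010001
bit 9 is currently 0; toggle it via x ^ (1 << 9) = x ^ 512
→ 1001110010001 = 5009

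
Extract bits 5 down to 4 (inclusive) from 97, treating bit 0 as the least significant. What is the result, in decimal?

2

v = 000001100001
Shift right by 4: 00000110
Mask low 2 bits: 10 = 2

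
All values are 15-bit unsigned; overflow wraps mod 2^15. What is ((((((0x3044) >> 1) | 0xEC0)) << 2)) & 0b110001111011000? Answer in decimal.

0x3044 = 011000001000100
→ >> 1 → 001100000100010 = 6178
0xEC0 = 000111011000000
→ | → 001111011100010 = 7906
→ << 2 (mod 2^15) → 111101110001000 = 31624
0b110001111011000 = 110001111011000
→ & → 110001110001000 = 25480

25480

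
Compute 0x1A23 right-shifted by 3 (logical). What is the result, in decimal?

836

0x1A23 = 1101000100011
shift right by 3 → 0001101000100 = 836
(equivalently, floor(6691 / 8))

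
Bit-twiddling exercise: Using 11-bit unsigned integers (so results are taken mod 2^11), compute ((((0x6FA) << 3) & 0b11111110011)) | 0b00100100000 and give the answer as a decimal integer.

2032

0x6FA = 11011111010
→ << 3 (mod 2^11) → 11111010000 = 2000
0b11111110011 = 11111110011
→ & → 11111010000 = 2000
0b00100100000 = 00100100000
→ | → 11111110000 = 2032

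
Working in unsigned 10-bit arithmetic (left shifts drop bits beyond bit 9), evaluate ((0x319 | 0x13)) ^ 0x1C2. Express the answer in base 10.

729

0x319 = 1100011001
0x13 = 0000010011
→ | → 1100011011 = 795
0x1C2 = 0111000010
→ ^ → 1011011001 = 729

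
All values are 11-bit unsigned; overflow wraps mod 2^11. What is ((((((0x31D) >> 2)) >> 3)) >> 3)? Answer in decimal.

3

0x31D = 01100011101
→ >> 2 → 00011000111 = 199
→ >> 3 → 00000011000 = 24
→ >> 3 → 00000000011 = 3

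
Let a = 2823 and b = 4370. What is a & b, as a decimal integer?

2823 = 0101100000111
4370 = 1000100010010
AND → 0000100000010 = 258

258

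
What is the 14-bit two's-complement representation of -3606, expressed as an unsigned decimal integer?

12778

3606 in 14 bits: 00111000010110
Invert: 11000111101001
Add 1:  11000111101010 = 12778
(Check: 2^14 - 3606 = 16384 - 3606 = 12778.)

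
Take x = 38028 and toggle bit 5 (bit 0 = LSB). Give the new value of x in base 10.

x = 1001010010001100
bit 5 is currently 0; toggle it via x ^ (1 << 5) = x ^ 32
→ 1001010010101100 = 38060

38060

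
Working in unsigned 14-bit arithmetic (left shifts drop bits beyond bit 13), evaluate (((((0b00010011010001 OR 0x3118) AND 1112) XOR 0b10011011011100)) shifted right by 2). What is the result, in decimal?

0b00010011010001 = 00010011010001
0x3118 = 11000100011000
→ OR → 11010111011001 = 13785
1112 = 00010001011000
→ AND → 00010001011000 = 1112
0b10011011011100 = 10011011011100
→ XOR → 10001010000100 = 8836
→ shifted right by 2 → 00100010100001 = 2209

2209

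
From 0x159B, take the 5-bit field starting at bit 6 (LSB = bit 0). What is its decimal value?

22

v = 001010110011011
Shift right by 6: 001010110
Mask low 5 bits: 10110 = 22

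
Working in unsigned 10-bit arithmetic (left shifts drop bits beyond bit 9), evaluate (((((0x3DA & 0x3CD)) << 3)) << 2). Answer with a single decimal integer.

0x3DA = 1111011010
0x3CD = 1111001101
→ & → 1111001000 = 968
→ << 3 (mod 2^10) → 1001000000 = 576
→ << 2 (mod 2^10) → 0100000000 = 256

256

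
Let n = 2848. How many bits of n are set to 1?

2848 = 101100100000
Count the 1s: 1 + 1 + 1 + 1 = 4

4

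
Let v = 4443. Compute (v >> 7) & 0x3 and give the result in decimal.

2

v = 01000101011011
Shift right by 7: 0100010
Mask low 2 bits: 10 = 2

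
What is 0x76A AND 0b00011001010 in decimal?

74

0x76A = 11101101010
b = 00011001010
AND → 00001001010 = 74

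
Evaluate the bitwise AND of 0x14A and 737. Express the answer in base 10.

0x14A = 0101001010
737 = 1011100001
AND → 0001000000 = 64

64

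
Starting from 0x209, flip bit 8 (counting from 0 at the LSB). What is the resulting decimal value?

x = 1000001001
bit 8 is currently 0; toggle it via x ^ (1 << 8) = x ^ 256
→ 1100001001 = 777

777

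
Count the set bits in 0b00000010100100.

n = 10100100
Count the 1s: 1 + 1 + 1 = 3

3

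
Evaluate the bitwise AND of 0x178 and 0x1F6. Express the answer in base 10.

368

0x178 = 101111000
0x1F6 = 111110110
AND → 101110000 = 368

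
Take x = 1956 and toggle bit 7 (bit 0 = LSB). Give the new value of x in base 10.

1828

x = 00011110100100
bit 7 is currently 1; toggle it via x ^ (1 << 7) = x ^ 128
→ 00011100100100 = 1828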